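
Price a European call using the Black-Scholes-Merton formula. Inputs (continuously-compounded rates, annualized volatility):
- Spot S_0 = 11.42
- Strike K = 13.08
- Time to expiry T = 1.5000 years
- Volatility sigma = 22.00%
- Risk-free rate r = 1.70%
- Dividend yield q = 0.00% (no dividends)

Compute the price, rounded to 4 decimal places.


d1 = (ln(S/K) + (r - q + 0.5*sigma^2) * T) / (sigma * sqrt(T)) = -0.27433595
d2 = d1 - sigma * sqrt(T) = -0.54377983
exp(-rT) = 0.97482238; exp(-qT) = 1.00000000
C = S_0 * exp(-qT) * N(d1) - K * exp(-rT) * N(d2)
N(d1) = 0.39191323; N(d2) = 0.29329650
C = 11.4200 * 1.00000000 * 0.39191323 - 13.0800 * 0.97482238 * 0.29329650 = 0.7359

Answer: Price = 0.7359


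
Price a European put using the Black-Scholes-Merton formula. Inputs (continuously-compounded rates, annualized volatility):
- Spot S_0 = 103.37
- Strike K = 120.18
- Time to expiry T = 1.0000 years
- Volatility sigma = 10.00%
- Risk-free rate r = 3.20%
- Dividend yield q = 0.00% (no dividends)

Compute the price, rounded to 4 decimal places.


d1 = (ln(S/K) + (r - q + 0.5*sigma^2) * T) / (sigma * sqrt(T)) = -1.13675834
d2 = d1 - sigma * sqrt(T) = -1.23675834
exp(-rT) = 0.96850658; exp(-qT) = 1.00000000
P = K * exp(-rT) * N(-d2) - S_0 * exp(-qT) * N(-d1)
N(-d1) = 0.87218034; N(-d2) = 0.89191159
P = 120.1800 * 0.96850658 * 0.89191159 - 103.3700 * 1.00000000 * 0.87218034 = 13.6569

Answer: Price = 13.6569


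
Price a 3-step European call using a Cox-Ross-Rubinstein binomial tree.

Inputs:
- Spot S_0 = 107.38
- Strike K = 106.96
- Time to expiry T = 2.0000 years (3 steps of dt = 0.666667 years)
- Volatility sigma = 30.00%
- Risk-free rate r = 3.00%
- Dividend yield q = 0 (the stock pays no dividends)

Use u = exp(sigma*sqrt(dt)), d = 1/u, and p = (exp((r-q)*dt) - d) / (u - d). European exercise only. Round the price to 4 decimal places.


Answer: Price = V(0,0) = 22.4000

Derivation:
dt = T/N = 0.666667
u = exp(sigma*sqrt(dt)) = 1.277556; d = 1/u = 0.782744
p = (exp((r-q)*dt) - d) / (u - d) = 0.479893
Discount per step: exp(-r*dt) = 0.980199
Stock lattice S(k, i) with i counting down-moves:
  k=0: S(0,0) = 107.3800
  k=1: S(1,0) = 137.1840; S(1,1) = 84.0511
  k=2: S(2,0) = 175.2602; S(2,1) = 107.3800; S(2,2) = 65.7905
  k=3: S(3,0) = 223.9048; S(3,1) = 137.1840; S(3,2) = 84.0511; S(3,3) = 51.4972
Terminal payoffs V(N, i) = max(S_T - K, 0):
  V(3,0) = 116.944779; V(3,1) = 30.223977; V(3,2) = 0.000000; V(3,3) = 0.000000
Backward induction: V(k, i) = exp(-r*dt) * [p * V(k+1, i) + (1-p) * V(k+1, i+1)].
  V(2,0) = exp(-r*dt) * [p*116.944779 + (1-p)*30.223977] = 70.418179
  V(2,1) = exp(-r*dt) * [p*30.223977 + (1-p)*0.000000] = 14.217084
  V(2,2) = exp(-r*dt) * [p*0.000000 + (1-p)*0.000000] = 0.000000
  V(1,0) = exp(-r*dt) * [p*70.418179 + (1-p)*14.217084] = 40.372051
  V(1,1) = exp(-r*dt) * [p*14.217084 + (1-p)*0.000000] = 6.687587
  V(0,0) = exp(-r*dt) * [p*40.372051 + (1-p)*6.687587] = 22.400030


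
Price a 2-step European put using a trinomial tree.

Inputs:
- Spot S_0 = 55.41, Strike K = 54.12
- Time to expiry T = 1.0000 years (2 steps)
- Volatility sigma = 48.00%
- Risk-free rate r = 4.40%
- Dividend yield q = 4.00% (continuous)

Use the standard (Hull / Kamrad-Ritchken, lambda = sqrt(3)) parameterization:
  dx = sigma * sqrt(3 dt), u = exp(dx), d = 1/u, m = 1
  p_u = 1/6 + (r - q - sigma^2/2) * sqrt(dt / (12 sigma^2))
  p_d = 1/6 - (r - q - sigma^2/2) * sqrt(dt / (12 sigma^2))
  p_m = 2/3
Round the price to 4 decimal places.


Answer: Price = V(0,0) = 7.9933

Derivation:
dt = T/N = 0.500000; dx = sigma*sqrt(3*dt) = 0.587878
u = exp(dx) = 1.800164; d = 1/u = 0.555505
p_u = 0.119378, p_m = 0.666667, p_d = 0.213955
Discount per step: exp(-r*dt) = 0.978240
Stock lattice S(k, j) with j the centered position index:
  k=0: S(0,+0) = 55.4100
  k=1: S(1,-1) = 30.7805; S(1,+0) = 55.4100; S(1,+1) = 99.7471
  k=2: S(2,-2) = 17.0987; S(2,-1) = 30.7805; S(2,+0) = 55.4100; S(2,+1) = 99.7471; S(2,+2) = 179.5610
Terminal payoffs V(N, j) = max(K - S_T, 0):
  V(2,-2) = 37.021256; V(2,-1) = 23.339464; V(2,+0) = 0.000000; V(2,+1) = 0.000000; V(2,+2) = 0.000000
Backward induction: V(k, j) = exp(-r*dt) * [p_u * V(k+1, j+1) + p_m * V(k+1, j) + p_d * V(k+1, j-1)]
  V(1,-1) = exp(-r*dt) * [p_u*0.000000 + p_m*23.339464 + p_d*37.021256] = 22.969610
  V(1,+0) = exp(-r*dt) * [p_u*0.000000 + p_m*0.000000 + p_d*23.339464] = 4.884945
  V(1,+1) = exp(-r*dt) * [p_u*0.000000 + p_m*0.000000 + p_d*0.000000] = 0.000000
  V(0,+0) = exp(-r*dt) * [p_u*0.000000 + p_m*4.884945 + p_d*22.969610] = 7.993302


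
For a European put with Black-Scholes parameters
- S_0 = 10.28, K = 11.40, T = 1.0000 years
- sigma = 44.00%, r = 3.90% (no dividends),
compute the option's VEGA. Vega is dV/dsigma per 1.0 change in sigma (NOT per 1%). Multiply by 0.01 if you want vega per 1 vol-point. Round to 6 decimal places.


d1 = 0.0736066014; d2 = -0.3663933986
phi(d1) = 0.3978630219; exp(-qT) = 1.0000000000; exp(-rT) = 0.9617507091
Vega = S * exp(-qT) * phi(d1) * sqrt(T) = 10.2800 * 1.0000000000 * 0.3978630219 * 1.0000000000 = 4.090032

Answer: Vega = 4.090032


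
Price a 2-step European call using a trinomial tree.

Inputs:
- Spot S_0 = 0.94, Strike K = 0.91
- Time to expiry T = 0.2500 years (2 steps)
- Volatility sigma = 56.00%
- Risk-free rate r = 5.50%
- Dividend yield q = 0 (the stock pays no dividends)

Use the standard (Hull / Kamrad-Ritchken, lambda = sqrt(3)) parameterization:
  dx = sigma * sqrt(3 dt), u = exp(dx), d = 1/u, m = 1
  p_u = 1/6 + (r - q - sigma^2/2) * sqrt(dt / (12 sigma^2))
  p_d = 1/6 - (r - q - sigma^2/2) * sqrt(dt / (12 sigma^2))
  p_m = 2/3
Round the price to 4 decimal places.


Answer: Price = V(0,0) = 0.1162

Derivation:
dt = T/N = 0.125000; dx = sigma*sqrt(3*dt) = 0.342929
u = exp(dx) = 1.409068; d = 1/u = 0.709689
p_u = 0.148113, p_m = 0.666667, p_d = 0.185220
Discount per step: exp(-r*dt) = 0.993149
Stock lattice S(k, j) with j the centered position index:
  k=0: S(0,+0) = 0.9400
  k=1: S(1,-1) = 0.6671; S(1,+0) = 0.9400; S(1,+1) = 1.3245
  k=2: S(2,-2) = 0.4734; S(2,-1) = 0.6671; S(2,+0) = 0.9400; S(2,+1) = 1.3245; S(2,+2) = 1.8663
Terminal payoffs V(N, j) = max(S_T - K, 0):
  V(2,-2) = 0.000000; V(2,-1) = 0.000000; V(2,+0) = 0.030000; V(2,+1) = 0.414524; V(2,+2) = 0.956345
Backward induction: V(k, j) = exp(-r*dt) * [p_u * V(k+1, j+1) + p_m * V(k+1, j) + p_d * V(k+1, j-1)]
  V(1,-1) = exp(-r*dt) * [p_u*0.030000 + p_m*0.000000 + p_d*0.000000] = 0.004413
  V(1,+0) = exp(-r*dt) * [p_u*0.414524 + p_m*0.030000 + p_d*0.000000] = 0.080839
  V(1,+1) = exp(-r*dt) * [p_u*0.956345 + p_m*0.414524 + p_d*0.030000] = 0.420651
  V(0,+0) = exp(-r*dt) * [p_u*0.420651 + p_m*0.080839 + p_d*0.004413] = 0.116212


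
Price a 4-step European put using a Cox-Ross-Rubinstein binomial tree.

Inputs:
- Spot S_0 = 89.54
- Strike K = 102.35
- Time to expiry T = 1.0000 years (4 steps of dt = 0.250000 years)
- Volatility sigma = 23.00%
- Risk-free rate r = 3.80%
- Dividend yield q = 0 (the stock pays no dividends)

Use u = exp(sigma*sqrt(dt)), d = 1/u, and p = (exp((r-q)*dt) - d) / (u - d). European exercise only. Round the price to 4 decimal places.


dt = T/N = 0.250000
u = exp(sigma*sqrt(dt)) = 1.121873; d = 1/u = 0.891366
p = (exp((r-q)*dt) - d) / (u - d) = 0.512691
Discount per step: exp(-r*dt) = 0.990545
Stock lattice S(k, i) with i counting down-moves:
  k=0: S(0,0) = 89.5400
  k=1: S(1,0) = 100.4525; S(1,1) = 79.8129
  k=2: S(2,0) = 112.6950; S(2,1) = 89.5400; S(2,2) = 71.1425
  k=3: S(3,0) = 126.4296; S(3,1) = 100.4525; S(3,2) = 79.8129; S(3,3) = 63.4141
  k=4: S(4,0) = 141.8380; S(4,1) = 112.6950; S(4,2) = 89.5400; S(4,3) = 71.1425; S(4,4) = 56.5251
Terminal payoffs V(N, i) = max(K - S_T, 0):
  V(4,0) = 0.000000; V(4,1) = 0.000000; V(4,2) = 12.810000; V(4,3) = 31.207461; V(4,4) = 45.824862
Backward induction: V(k, i) = exp(-r*dt) * [p * V(k+1, i) + (1-p) * V(k+1, i+1)].
  V(3,0) = exp(-r*dt) * [p*0.000000 + (1-p)*0.000000] = 0.000000
  V(3,1) = exp(-r*dt) * [p*0.000000 + (1-p)*12.810000] = 6.183400
  V(3,2) = exp(-r*dt) * [p*12.810000 + (1-p)*31.207461] = 21.569354
  V(3,3) = exp(-r*dt) * [p*31.207461 + (1-p)*45.824862] = 37.968229
  V(2,0) = exp(-r*dt) * [p*0.000000 + (1-p)*6.183400] = 2.984733
  V(2,1) = exp(-r*dt) * [p*6.183400 + (1-p)*21.569354] = 13.551752
  V(2,2) = exp(-r*dt) * [p*21.569354 + (1-p)*37.968229] = 29.281169
  V(1,0) = exp(-r*dt) * [p*2.984733 + (1-p)*13.551752] = 8.057223
  V(1,1) = exp(-r*dt) * [p*13.551752 + (1-p)*29.281169] = 21.016225
  V(0,0) = exp(-r*dt) * [p*8.057223 + (1-p)*21.016225] = 14.236365

Answer: Price = V(0,0) = 14.2364


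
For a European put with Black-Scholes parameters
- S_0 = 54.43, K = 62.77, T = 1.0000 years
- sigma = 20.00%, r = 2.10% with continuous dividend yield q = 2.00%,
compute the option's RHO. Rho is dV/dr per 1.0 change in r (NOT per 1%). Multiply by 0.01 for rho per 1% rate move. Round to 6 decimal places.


d1 = -0.6078088994; d2 = -0.8078088994
phi(d1) = 0.3316568721; exp(-qT) = 0.9801986733; exp(-rT) = 0.9792189646
N(-d2) = 0.7903996994
Rho = -K*T*exp(-rT)*N(-d2) = -62.7700 * 1.0000 * 0.9792189646 * 0.7903996994 = -48.582372

Answer: Rho = -48.582372


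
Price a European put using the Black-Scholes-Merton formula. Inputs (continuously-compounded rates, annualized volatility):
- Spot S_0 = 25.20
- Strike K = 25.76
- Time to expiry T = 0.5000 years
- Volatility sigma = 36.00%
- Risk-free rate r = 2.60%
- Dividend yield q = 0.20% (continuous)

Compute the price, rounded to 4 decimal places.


d1 = (ln(S/K) + (r - q + 0.5*sigma^2) * T) / (sigma * sqrt(T)) = 0.08807837
d2 = d1 - sigma * sqrt(T) = -0.16648007
exp(-rT) = 0.98708414; exp(-qT) = 0.99900050
P = K * exp(-rT) * N(-d2) - S_0 * exp(-qT) * N(-d1)
N(-d1) = 0.46490719; N(-d2) = 0.56611042
P = 25.7600 * 0.98708414 * 0.56611042 - 25.2000 * 0.99900050 * 0.46490719 = 2.6907

Answer: Price = 2.6907


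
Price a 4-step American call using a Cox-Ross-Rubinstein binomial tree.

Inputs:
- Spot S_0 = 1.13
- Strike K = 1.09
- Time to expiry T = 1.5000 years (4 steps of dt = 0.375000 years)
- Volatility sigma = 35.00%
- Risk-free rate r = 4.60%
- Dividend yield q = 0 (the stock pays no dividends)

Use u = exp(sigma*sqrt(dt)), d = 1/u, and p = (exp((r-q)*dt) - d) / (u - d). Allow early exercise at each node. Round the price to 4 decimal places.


dt = T/N = 0.375000
u = exp(sigma*sqrt(dt)) = 1.239032; d = 1/u = 0.807082
p = (exp((r-q)*dt) - d) / (u - d) = 0.486903
Discount per step: exp(-r*dt) = 0.982898
Stock lattice S(k, i) with i counting down-moves:
  k=0: S(0,0) = 1.1300
  k=1: S(1,0) = 1.4001; S(1,1) = 0.9120
  k=2: S(2,0) = 1.7348; S(2,1) = 1.1300; S(2,2) = 0.7361
  k=3: S(3,0) = 2.1494; S(3,1) = 1.4001; S(3,2) = 0.9120; S(3,3) = 0.5941
  k=4: S(4,0) = 2.6632; S(4,1) = 1.7348; S(4,2) = 1.1300; S(4,3) = 0.7361; S(4,4) = 0.4795
Terminal payoffs V(N, i) = max(S_T - K, 0):
  V(4,0) = 1.573228; V(4,1) = 0.644776; V(4,2) = 0.040000; V(4,3) = 0.000000; V(4,4) = 0.000000
Backward induction: V(k, i) = exp(-r*dt) * [p * V(k+1, i) + (1-p) * V(k+1, i+1)]; then take max(V_cont, immediate exercise) for American.
  V(3,0) = exp(-r*dt) * [p*1.573228 + (1-p)*0.644776] = 1.078084; exercise = 1.059443; V(3,0) = max -> 1.078084
  V(3,1) = exp(-r*dt) * [p*0.644776 + (1-p)*0.040000] = 0.328747; exercise = 0.310106; V(3,1) = max -> 0.328747
  V(3,2) = exp(-r*dt) * [p*0.040000 + (1-p)*0.000000] = 0.019143; exercise = 0.000000; V(3,2) = max -> 0.019143
  V(3,3) = exp(-r*dt) * [p*0.000000 + (1-p)*0.000000] = 0.000000; exercise = 0.000000; V(3,3) = max -> 0.000000
  V(2,0) = exp(-r*dt) * [p*1.078084 + (1-p)*0.328747] = 0.681740; exercise = 0.644776; V(2,0) = max -> 0.681740
  V(2,1) = exp(-r*dt) * [p*0.328747 + (1-p)*0.019143] = 0.166985; exercise = 0.040000; V(2,1) = max -> 0.166985
  V(2,2) = exp(-r*dt) * [p*0.019143 + (1-p)*0.000000] = 0.009161; exercise = 0.000000; V(2,2) = max -> 0.009161
  V(1,0) = exp(-r*dt) * [p*0.681740 + (1-p)*0.166985] = 0.410478; exercise = 0.310106; V(1,0) = max -> 0.410478
  V(1,1) = exp(-r*dt) * [p*0.166985 + (1-p)*0.009161] = 0.084535; exercise = 0.000000; V(1,1) = max -> 0.084535
  V(0,0) = exp(-r*dt) * [p*0.410478 + (1-p)*0.084535] = 0.239078; exercise = 0.040000; V(0,0) = max -> 0.239078

Answer: Price = V(0,0) = 0.2391


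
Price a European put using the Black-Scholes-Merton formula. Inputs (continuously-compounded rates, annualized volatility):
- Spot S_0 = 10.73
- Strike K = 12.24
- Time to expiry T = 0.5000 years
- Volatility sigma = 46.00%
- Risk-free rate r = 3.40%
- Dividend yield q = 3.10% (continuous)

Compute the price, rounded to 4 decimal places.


d1 = (ln(S/K) + (r - q + 0.5*sigma^2) * T) / (sigma * sqrt(T)) = -0.23754398
d2 = d1 - sigma * sqrt(T) = -0.56281310
exp(-rT) = 0.98314368; exp(-qT) = 0.98461951
P = K * exp(-rT) * N(-d2) - S_0 * exp(-qT) * N(-d1)
N(-d1) = 0.59388260; N(-d2) = 0.71321892
P = 12.2400 * 0.98314368 * 0.71321892 - 10.7300 * 0.98461951 * 0.59388260 = 2.3083

Answer: Price = 2.3083


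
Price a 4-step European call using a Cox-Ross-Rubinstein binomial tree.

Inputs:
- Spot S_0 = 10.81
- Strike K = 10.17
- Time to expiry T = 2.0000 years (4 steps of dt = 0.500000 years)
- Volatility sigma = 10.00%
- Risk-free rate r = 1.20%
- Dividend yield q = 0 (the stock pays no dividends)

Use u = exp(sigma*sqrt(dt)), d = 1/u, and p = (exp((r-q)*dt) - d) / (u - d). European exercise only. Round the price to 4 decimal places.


dt = T/N = 0.500000
u = exp(sigma*sqrt(dt)) = 1.073271; d = 1/u = 0.931731
p = (exp((r-q)*dt) - d) / (u - d) = 0.524848
Discount per step: exp(-r*dt) = 0.994018
Stock lattice S(k, i) with i counting down-moves:
  k=0: S(0,0) = 10.8100
  k=1: S(1,0) = 11.6021; S(1,1) = 10.0720
  k=2: S(2,0) = 12.4521; S(2,1) = 10.8100; S(2,2) = 9.3844
  k=3: S(3,0) = 13.3645; S(3,1) = 11.6021; S(3,2) = 10.0720; S(3,3) = 8.7438
  k=4: S(4,0) = 14.3438; S(4,1) = 12.4521; S(4,2) = 10.8100; S(4,3) = 9.3844; S(4,4) = 8.1468
Terminal payoffs V(N, i) = max(S_T - K, 0):
  V(4,0) = 4.173751; V(4,1) = 2.282146; V(4,2) = 0.640000; V(4,3) = 0.000000; V(4,4) = 0.000000
Backward induction: V(k, i) = exp(-r*dt) * [p * V(k+1, i) + (1-p) * V(k+1, i+1)].
  V(3,0) = exp(-r*dt) * [p*4.173751 + (1-p)*2.282146] = 3.255360
  V(3,1) = exp(-r*dt) * [p*2.282146 + (1-p)*0.640000] = 1.492893
  V(3,2) = exp(-r*dt) * [p*0.640000 + (1-p)*0.000000] = 0.333893
  V(3,3) = exp(-r*dt) * [p*0.000000 + (1-p)*0.000000] = 0.000000
  V(2,0) = exp(-r*dt) * [p*3.255360 + (1-p)*1.492893] = 2.403457
  V(2,1) = exp(-r*dt) * [p*1.492893 + (1-p)*0.333893] = 0.936556
  V(2,2) = exp(-r*dt) * [p*0.333893 + (1-p)*0.000000] = 0.174195
  V(1,0) = exp(-r*dt) * [p*2.403457 + (1-p)*0.936556] = 1.696248
  V(1,1) = exp(-r*dt) * [p*0.936556 + (1-p)*0.174195] = 0.570883
  V(0,0) = exp(-r*dt) * [p*1.696248 + (1-p)*0.570883] = 1.154581

Answer: Price = V(0,0) = 1.1546


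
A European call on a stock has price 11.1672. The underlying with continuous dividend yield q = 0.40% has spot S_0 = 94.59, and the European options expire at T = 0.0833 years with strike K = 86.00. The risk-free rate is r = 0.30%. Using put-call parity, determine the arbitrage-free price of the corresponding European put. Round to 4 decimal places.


Answer: Put price = 2.5872

Derivation:
Put-call parity: C - P = S_0 * exp(-qT) - K * exp(-rT).
S_0 * exp(-qT) = 94.5900 * 0.99966686 = 94.55848786
K * exp(-rT) = 86.0000 * 0.99975013 = 85.97851129
P = C - S*exp(-qT) + K*exp(-rT)
P = 11.1672 - 94.55848786 + 85.97851129 = 2.5872


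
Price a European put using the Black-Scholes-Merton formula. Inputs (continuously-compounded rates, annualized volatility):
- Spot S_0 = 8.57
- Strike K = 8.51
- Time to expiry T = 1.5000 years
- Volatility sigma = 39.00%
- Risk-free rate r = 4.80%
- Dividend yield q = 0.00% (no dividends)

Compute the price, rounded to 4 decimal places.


d1 = (ln(S/K) + (r - q + 0.5*sigma^2) * T) / (sigma * sqrt(T)) = 0.40427214
d2 = d1 - sigma * sqrt(T) = -0.07337836
exp(-rT) = 0.93053090; exp(-qT) = 1.00000000
P = K * exp(-rT) * N(-d2) - S_0 * exp(-qT) * N(-d1)
N(-d1) = 0.34300630; N(-d2) = 0.52924748
P = 8.5100 * 0.93053090 * 0.52924748 - 8.5700 * 1.00000000 * 0.34300630 = 1.2515

Answer: Price = 1.2515


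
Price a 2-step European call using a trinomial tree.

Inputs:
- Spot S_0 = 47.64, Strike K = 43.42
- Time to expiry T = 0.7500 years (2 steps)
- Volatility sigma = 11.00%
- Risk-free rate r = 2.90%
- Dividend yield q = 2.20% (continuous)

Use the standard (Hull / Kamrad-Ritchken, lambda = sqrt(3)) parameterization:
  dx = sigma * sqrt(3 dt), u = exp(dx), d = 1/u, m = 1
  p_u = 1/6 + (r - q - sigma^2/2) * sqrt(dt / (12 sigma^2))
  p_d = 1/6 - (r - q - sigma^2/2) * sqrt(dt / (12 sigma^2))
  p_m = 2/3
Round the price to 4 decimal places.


dt = T/N = 0.375000; dx = sigma*sqrt(3*dt) = 0.116673
u = exp(dx) = 1.123751; d = 1/u = 0.889876
p_u = 0.168193, p_m = 0.666667, p_d = 0.165140
Discount per step: exp(-r*dt) = 0.989184
Stock lattice S(k, j) with j the centered position index:
  k=0: S(0,+0) = 47.6400
  k=1: S(1,-1) = 42.3937; S(1,+0) = 47.6400; S(1,+1) = 53.5355
  k=2: S(2,-2) = 37.7252; S(2,-1) = 42.3937; S(2,+0) = 47.6400; S(2,+1) = 53.5355; S(2,+2) = 60.1606
Terminal payoffs V(N, j) = max(S_T - K, 0):
  V(2,-2) = 0.000000; V(2,-1) = 0.000000; V(2,+0) = 4.220000; V(2,+1) = 10.115520; V(2,+2) = 16.740620
Backward induction: V(k, j) = exp(-r*dt) * [p_u * V(k+1, j+1) + p_m * V(k+1, j) + p_d * V(k+1, j-1)]
  V(1,-1) = exp(-r*dt) * [p_u*4.220000 + p_m*0.000000 + p_d*0.000000] = 0.702099
  V(1,+0) = exp(-r*dt) * [p_u*10.115520 + p_m*4.220000 + p_d*0.000000] = 4.465865
  V(1,+1) = exp(-r*dt) * [p_u*16.740620 + p_m*10.115520 + p_d*4.220000] = 10.145300
  V(0,+0) = exp(-r*dt) * [p_u*10.145300 + p_m*4.465865 + p_d*0.702099] = 4.747648

Answer: Price = V(0,0) = 4.7476


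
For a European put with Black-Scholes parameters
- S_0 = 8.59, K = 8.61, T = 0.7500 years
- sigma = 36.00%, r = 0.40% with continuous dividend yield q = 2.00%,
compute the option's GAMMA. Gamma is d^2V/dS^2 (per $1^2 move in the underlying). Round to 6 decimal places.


Answer: Gamma = 0.145863

Derivation:
d1 = 0.1099352456; d2 = -0.2018338998
phi(d1) = 0.3965387897; exp(-qT) = 0.9851119396; exp(-rT) = 0.9970044955
Gamma = exp(-qT) * phi(d1) / (S * sigma * sqrt(T)) = 0.9851119396 * 0.3965387897 / (8.5900 * 0.3600 * 0.8660254038) = 0.145863


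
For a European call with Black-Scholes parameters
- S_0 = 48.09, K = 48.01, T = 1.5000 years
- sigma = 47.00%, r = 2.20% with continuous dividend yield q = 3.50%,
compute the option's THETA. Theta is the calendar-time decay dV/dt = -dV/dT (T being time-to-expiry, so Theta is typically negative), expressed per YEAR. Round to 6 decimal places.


Answer: Theta = -2.802358

Derivation:
d1 = 0.2568314885; d2 = -0.3187986010
phi(d1) = 0.3859992935; exp(-qT) = 0.9488543211; exp(-rT) = 0.9675385596
Theta = -S*exp(-qT)*phi(d1)*sigma/(2*sqrt(T)) - r*K*exp(-rT)*N(d2) + q*S*exp(-qT)*N(d1)
N(d1) = 0.6013455696; N(d2) = 0.3749396196; sqrt(T) = 1.2247448714
Term 1 = -48.0900 * 0.9488543211 * 0.3859992935 * 0.4700 / (2 * 1.2247448714) = -3.3795825522
Term 2 = -0.0220 * 48.0100 * 0.9675385596 * 0.3749396196 = -0.3831633868
Term 3 = 0.0350 * 48.0900 * 0.9488543211 * 0.6013455696 = 0.9603874513
Theta = -3.3795825522 + (-0.3831633868) + (0.9603874513) = -2.802358


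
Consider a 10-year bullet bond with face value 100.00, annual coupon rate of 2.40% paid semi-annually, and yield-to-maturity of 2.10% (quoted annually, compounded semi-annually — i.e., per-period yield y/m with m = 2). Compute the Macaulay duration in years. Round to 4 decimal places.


Answer: Macaulay duration = 8.9670 years

Derivation:
Coupon per period c = face * coupon_rate / m = 1.200000
Periods per year m = 2; per-period yield y/m = 0.010500
Number of cashflows N = 20
Cashflows (t years, CF_t, discount factor 1/(1+y/m)^(m*t), PV):
  t = 0.5000: CF_t = 1.200000, DF = 0.989609, PV = 1.187531
  t = 1.0000: CF_t = 1.200000, DF = 0.979326, PV = 1.175191
  t = 1.5000: CF_t = 1.200000, DF = 0.969150, PV = 1.162980
  t = 2.0000: CF_t = 1.200000, DF = 0.959080, PV = 1.150896
  t = 2.5000: CF_t = 1.200000, DF = 0.949114, PV = 1.138937
  t = 3.0000: CF_t = 1.200000, DF = 0.939252, PV = 1.127102
  t = 3.5000: CF_t = 1.200000, DF = 0.929492, PV = 1.115391
  t = 4.0000: CF_t = 1.200000, DF = 0.919834, PV = 1.103801
  t = 4.5000: CF_t = 1.200000, DF = 0.910276, PV = 1.092331
  t = 5.0000: CF_t = 1.200000, DF = 0.900818, PV = 1.080981
  t = 5.5000: CF_t = 1.200000, DF = 0.891457, PV = 1.069749
  t = 6.0000: CF_t = 1.200000, DF = 0.882194, PV = 1.058633
  t = 6.5000: CF_t = 1.200000, DF = 0.873027, PV = 1.047633
  t = 7.0000: CF_t = 1.200000, DF = 0.863956, PV = 1.036747
  t = 7.5000: CF_t = 1.200000, DF = 0.854979, PV = 1.025974
  t = 8.0000: CF_t = 1.200000, DF = 0.846095, PV = 1.015313
  t = 8.5000: CF_t = 1.200000, DF = 0.837303, PV = 1.004763
  t = 9.0000: CF_t = 1.200000, DF = 0.828603, PV = 0.994323
  t = 9.5000: CF_t = 1.200000, DF = 0.819993, PV = 0.983991
  t = 10.0000: CF_t = 101.200000, DF = 0.811472, PV = 82.120986
Price P = sum_t PV_t = 102.693254
Macaulay numerator sum_t t * PV_t:
  t * PV_t at t = 0.5000: 0.593765
  t * PV_t at t = 1.0000: 1.175191
  t * PV_t at t = 1.5000: 1.744470
  t * PV_t at t = 2.0000: 2.301791
  t * PV_t at t = 2.5000: 2.847342
  t * PV_t at t = 3.0000: 3.381307
  t * PV_t at t = 3.5000: 3.903867
  t * PV_t at t = 4.0000: 4.415203
  t * PV_t at t = 4.5000: 4.915491
  t * PV_t at t = 5.0000: 5.404905
  t * PV_t at t = 5.5000: 5.883618
  t * PV_t at t = 6.0000: 6.351798
  t * PV_t at t = 6.5000: 6.809614
  t * PV_t at t = 7.0000: 7.257229
  t * PV_t at t = 7.5000: 7.694807
  t * PV_t at t = 8.0000: 8.122508
  t * PV_t at t = 8.5000: 8.540490
  t * PV_t at t = 9.0000: 8.948908
  t * PV_t at t = 9.5000: 9.347916
  t * PV_t at t = 10.0000: 821.209861
Macaulay duration D = (sum_t t * PV_t) / P = 920.850082 / 102.693254 = 8.966997


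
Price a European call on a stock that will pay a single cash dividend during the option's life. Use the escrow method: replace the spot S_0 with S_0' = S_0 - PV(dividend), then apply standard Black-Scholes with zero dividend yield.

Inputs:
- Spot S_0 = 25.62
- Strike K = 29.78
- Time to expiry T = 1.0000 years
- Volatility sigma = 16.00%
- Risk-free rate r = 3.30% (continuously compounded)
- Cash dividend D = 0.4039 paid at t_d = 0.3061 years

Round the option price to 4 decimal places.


Answer: Price = 0.4885

Derivation:
PV(D) = D * exp(-r * t_d) = 0.4039 * 0.98994955 = 0.39984062
S_0' = S_0 - PV(D) = 25.6200 - 0.39984062 = 25.22015938
d1 = (ln(S_0'/K) + (r + sigma^2/2)*T) / (sigma*sqrt(T)) = -0.75245861
d2 = d1 - sigma*sqrt(T) = -0.91245861
exp(-rT) = 0.96753856
N(d1) = 0.22588766; N(d2) = 0.18076367
C = S_0' * N(d1) - K * exp(-rT) * N(d2) = 25.22015938 * 0.22588766 - 29.7800 * 0.96753856 * 0.18076367 = 0.4885


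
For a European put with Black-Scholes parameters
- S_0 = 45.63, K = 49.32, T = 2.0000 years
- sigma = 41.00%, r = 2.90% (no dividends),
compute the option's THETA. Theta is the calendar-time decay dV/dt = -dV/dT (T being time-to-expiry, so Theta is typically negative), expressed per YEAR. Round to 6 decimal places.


Answer: Theta = -1.707511

Derivation:
d1 = 0.2558272954; d2 = -0.3240002651
phi(d1) = 0.3860986641; exp(-qT) = 1.0000000000; exp(-rT) = 0.9436499474
Theta = -S*exp(-qT)*phi(d1)*sigma/(2*sqrt(T)) + r*K*exp(-rT)*N(-d2) - q*S*exp(-qT)*N(-d1)
N(-d1) = 0.3990420982; N(-d2) = 0.6270310832; sqrt(T) = 1.4142135624
Term 1 = -45.6300 * 1.0000000000 * 0.3860986641 * 0.4100 / (2 * 1.4142135624) = -2.5538044004
Term 2 = 0.0290 * 49.3200 * 0.9436499474 * 0.6270310832 = 0.8462935990
Term 3 = 0 (no dividend yield, q = 0)
Theta = -2.5538044004 + (0.8462935990) + (0.0000000000) = -1.707511


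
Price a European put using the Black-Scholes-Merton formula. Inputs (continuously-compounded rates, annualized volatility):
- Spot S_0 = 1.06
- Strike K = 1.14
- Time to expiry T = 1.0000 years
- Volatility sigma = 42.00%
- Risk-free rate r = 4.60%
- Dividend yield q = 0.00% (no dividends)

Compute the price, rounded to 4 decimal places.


Answer: Price = 0.1934

Derivation:
d1 = (ln(S/K) + (r - q + 0.5*sigma^2) * T) / (sigma * sqrt(T)) = 0.14628725
d2 = d1 - sigma * sqrt(T) = -0.27371275
exp(-rT) = 0.95504196; exp(-qT) = 1.00000000
P = K * exp(-rT) * N(-d2) - S_0 * exp(-qT) * N(-d1)
N(-d1) = 0.44184731; N(-d2) = 0.60784731
P = 1.1400 * 0.95504196 * 0.60784731 - 1.0600 * 1.00000000 * 0.44184731 = 0.1934


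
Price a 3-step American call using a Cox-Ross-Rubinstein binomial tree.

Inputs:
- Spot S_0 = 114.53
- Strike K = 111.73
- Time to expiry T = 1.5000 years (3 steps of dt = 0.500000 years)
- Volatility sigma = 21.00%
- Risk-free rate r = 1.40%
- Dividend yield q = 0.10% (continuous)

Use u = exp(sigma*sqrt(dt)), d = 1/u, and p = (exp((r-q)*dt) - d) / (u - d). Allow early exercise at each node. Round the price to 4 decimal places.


dt = T/N = 0.500000
u = exp(sigma*sqrt(dt)) = 1.160084; d = 1/u = 0.862007
p = (exp((r-q)*dt) - d) / (u - d) = 0.484822
Discount per step: exp(-r*dt) = 0.993024
Stock lattice S(k, i) with i counting down-moves:
  k=0: S(0,0) = 114.5300
  k=1: S(1,0) = 132.8644; S(1,1) = 98.7256
  k=2: S(2,0) = 154.1339; S(2,1) = 114.5300; S(2,2) = 85.1021
  k=3: S(3,0) = 178.8083; S(3,1) = 132.8644; S(3,2) = 98.7256; S(3,3) = 73.3586
Terminal payoffs V(N, i) = max(S_T - K, 0):
  V(3,0) = 67.078262; V(3,1) = 21.134422; V(3,2) = 0.000000; V(3,3) = 0.000000
Backward induction: V(k, i) = exp(-r*dt) * [p * V(k+1, i) + (1-p) * V(k+1, i+1)]; then take max(V_cont, immediate exercise) for American.
  V(2,0) = exp(-r*dt) * [p*67.078262 + (1-p)*21.134422] = 43.106222; exercise = 42.403891; V(2,0) = max -> 43.106222
  V(2,1) = exp(-r*dt) * [p*21.134422 + (1-p)*0.000000] = 10.174966; exercise = 2.800000; V(2,1) = max -> 10.174966
  V(2,2) = exp(-r*dt) * [p*0.000000 + (1-p)*0.000000] = 0.000000; exercise = 0.000000; V(2,2) = max -> 0.000000
  V(1,0) = exp(-r*dt) * [p*43.106222 + (1-p)*10.174966] = 25.958430; exercise = 21.134422; V(1,0) = max -> 25.958430
  V(1,1) = exp(-r*dt) * [p*10.174966 + (1-p)*0.000000] = 4.898641; exercise = 0.000000; V(1,1) = max -> 4.898641
  V(0,0) = exp(-r*dt) * [p*25.958430 + (1-p)*4.898641] = 15.003505; exercise = 2.800000; V(0,0) = max -> 15.003505

Answer: Price = V(0,0) = 15.0035


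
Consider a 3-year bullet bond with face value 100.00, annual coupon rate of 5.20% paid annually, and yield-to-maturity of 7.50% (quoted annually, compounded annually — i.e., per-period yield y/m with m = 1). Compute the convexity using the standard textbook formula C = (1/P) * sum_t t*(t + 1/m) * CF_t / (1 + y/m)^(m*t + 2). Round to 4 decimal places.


Coupon per period c = face * coupon_rate / m = 5.200000
Periods per year m = 1; per-period yield y/m = 0.075000
Number of cashflows N = 3
Cashflows (t years, CF_t, discount factor 1/(1+y/m)^(m*t), PV):
  t = 1.0000: CF_t = 5.200000, DF = 0.930233, PV = 4.837209
  t = 2.0000: CF_t = 5.200000, DF = 0.865333, PV = 4.499730
  t = 3.0000: CF_t = 105.200000, DF = 0.804961, PV = 84.681852
Price P = sum_t PV_t = 94.018791
Convexity numerator sum_t t*(t + 1/m) * CF_t / (1+y/m)^(m*t + 2):
  t = 1.0000: term = 8.371590
  t = 2.0000: term = 23.362577
  t = 3.0000: term = 879.335617
Convexity = (1/P) * sum = 911.069784 / 94.018791 = 9.690295

Answer: Convexity = 9.6903


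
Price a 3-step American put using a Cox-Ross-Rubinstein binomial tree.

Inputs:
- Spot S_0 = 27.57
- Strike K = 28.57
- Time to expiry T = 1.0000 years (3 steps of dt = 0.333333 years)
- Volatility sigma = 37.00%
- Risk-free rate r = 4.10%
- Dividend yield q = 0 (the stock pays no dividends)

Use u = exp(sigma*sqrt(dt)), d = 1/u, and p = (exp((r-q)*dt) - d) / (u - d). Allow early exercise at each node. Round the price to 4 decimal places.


Answer: Price = V(0,0) = 4.3724

Derivation:
dt = T/N = 0.333333
u = exp(sigma*sqrt(dt)) = 1.238152; d = 1/u = 0.807656
p = (exp((r-q)*dt) - d) / (u - d) = 0.478762
Discount per step: exp(-r*dt) = 0.986426
Stock lattice S(k, i) with i counting down-moves:
  k=0: S(0,0) = 27.5700
  k=1: S(1,0) = 34.1358; S(1,1) = 22.2671
  k=2: S(2,0) = 42.2653; S(2,1) = 27.5700; S(2,2) = 17.9841
  k=3: S(3,0) = 52.3309; S(3,1) = 34.1358; S(3,2) = 22.2671; S(3,3) = 14.5250
Terminal payoffs V(N, i) = max(K - S_T, 0):
  V(3,0) = 0.000000; V(3,1) = 0.000000; V(3,2) = 6.302936; V(3,3) = 14.045027
Backward induction: V(k, i) = exp(-r*dt) * [p * V(k+1, i) + (1-p) * V(k+1, i+1)]; then take max(V_cont, immediate exercise) for American.
  V(2,0) = exp(-r*dt) * [p*0.000000 + (1-p)*0.000000] = 0.000000; exercise = 0.000000; V(2,0) = max -> 0.000000
  V(2,1) = exp(-r*dt) * [p*0.000000 + (1-p)*6.302936] = 3.240739; exercise = 1.000000; V(2,1) = max -> 3.240739
  V(2,2) = exp(-r*dt) * [p*6.302936 + (1-p)*14.045027] = 10.198082; exercise = 10.585882; V(2,2) = max -> 10.585882
  V(1,0) = exp(-r*dt) * [p*0.000000 + (1-p)*3.240739] = 1.666269; exercise = 0.000000; V(1,0) = max -> 1.666269
  V(1,1) = exp(-r*dt) * [p*3.240739 + (1-p)*10.585882] = 6.973353; exercise = 6.302936; V(1,1) = max -> 6.973353
  V(0,0) = exp(-r*dt) * [p*1.666269 + (1-p)*6.973353] = 4.372360; exercise = 1.000000; V(0,0) = max -> 4.372360


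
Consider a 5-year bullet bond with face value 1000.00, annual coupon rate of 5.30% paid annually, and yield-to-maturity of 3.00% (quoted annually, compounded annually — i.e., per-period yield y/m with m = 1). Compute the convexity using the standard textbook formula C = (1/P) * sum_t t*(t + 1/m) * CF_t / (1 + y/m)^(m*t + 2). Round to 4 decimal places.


Answer: Convexity = 24.8807

Derivation:
Coupon per period c = face * coupon_rate / m = 53.000000
Periods per year m = 1; per-period yield y/m = 0.030000
Number of cashflows N = 5
Cashflows (t years, CF_t, discount factor 1/(1+y/m)^(m*t), PV):
  t = 1.0000: CF_t = 53.000000, DF = 0.970874, PV = 51.456311
  t = 2.0000: CF_t = 53.000000, DF = 0.942596, PV = 49.957583
  t = 3.0000: CF_t = 53.000000, DF = 0.915142, PV = 48.502508
  t = 4.0000: CF_t = 53.000000, DF = 0.888487, PV = 47.089814
  t = 5.0000: CF_t = 1053.000000, DF = 0.862609, PV = 908.327050
Price P = sum_t PV_t = 1105.333265
Convexity numerator sum_t t*(t + 1/m) * CF_t / (1+y/m)^(m*t + 2):
  t = 1.0000: term = 97.005016
  t = 2.0000: term = 282.538881
  t = 3.0000: term = 548.619187
  t = 4.0000: term = 887.733312
  t = 5.0000: term = 25685.560843
Convexity = (1/P) * sum = 27501.457239 / 1105.333265 = 24.880693


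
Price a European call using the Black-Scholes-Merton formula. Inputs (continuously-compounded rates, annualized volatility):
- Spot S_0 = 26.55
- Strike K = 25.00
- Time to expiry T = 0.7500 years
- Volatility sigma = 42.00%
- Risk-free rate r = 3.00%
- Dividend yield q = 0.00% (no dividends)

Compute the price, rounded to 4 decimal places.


Answer: Price = 4.8261

Derivation:
d1 = (ln(S/K) + (r - q + 0.5*sigma^2) * T) / (sigma * sqrt(T)) = 0.40910469
d2 = d1 - sigma * sqrt(T) = 0.04537402
exp(-rT) = 0.97775124; exp(-qT) = 1.00000000
C = S_0 * exp(-qT) * N(d1) - K * exp(-rT) * N(d2)
N(d1) = 0.65876858; N(d2) = 0.51809541
C = 26.5500 * 1.00000000 * 0.65876858 - 25.0000 * 0.97775124 * 0.51809541 = 4.8261


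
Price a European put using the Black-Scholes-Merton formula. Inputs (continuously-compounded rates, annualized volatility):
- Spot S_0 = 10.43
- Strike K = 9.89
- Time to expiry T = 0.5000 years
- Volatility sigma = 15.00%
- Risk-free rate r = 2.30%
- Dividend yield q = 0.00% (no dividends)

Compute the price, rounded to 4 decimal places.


Answer: Price = 0.1777

Derivation:
d1 = (ln(S/K) + (r - q + 0.5*sigma^2) * T) / (sigma * sqrt(T)) = 0.66267335
d2 = d1 - sigma * sqrt(T) = 0.55660734
exp(-rT) = 0.98856587; exp(-qT) = 1.00000000
P = K * exp(-rT) * N(-d2) - S_0 * exp(-qT) * N(-d1)
N(-d1) = 0.25376989; N(-d2) = 0.28889787
P = 9.8900 * 0.98856587 * 0.28889787 - 10.4300 * 1.00000000 * 0.25376989 = 0.1777


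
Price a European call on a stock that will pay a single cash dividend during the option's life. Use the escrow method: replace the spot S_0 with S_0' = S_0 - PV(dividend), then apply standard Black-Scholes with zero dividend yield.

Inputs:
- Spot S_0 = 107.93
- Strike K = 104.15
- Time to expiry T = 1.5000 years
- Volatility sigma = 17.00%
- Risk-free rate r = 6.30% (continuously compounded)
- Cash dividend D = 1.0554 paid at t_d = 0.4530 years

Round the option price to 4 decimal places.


PV(D) = D * exp(-r * t_d) = 1.0554 * 0.97186439 = 1.02570568
S_0' = S_0 - PV(D) = 107.9300 - 1.02570568 = 106.90429432
d1 = (ln(S_0'/K) + (r + sigma^2/2)*T) / (sigma*sqrt(T)) = 0.68334434
d2 = d1 - sigma*sqrt(T) = 0.47513771
exp(-rT) = 0.90982773
N(d1) = 0.75280536; N(d2) = 0.68265559
C = S_0' * N(d1) - K * exp(-rT) * N(d2) = 106.90429432 * 0.75280536 - 104.1500 * 0.90982773 * 0.68265559 = 15.7907

Answer: Price = 15.7907


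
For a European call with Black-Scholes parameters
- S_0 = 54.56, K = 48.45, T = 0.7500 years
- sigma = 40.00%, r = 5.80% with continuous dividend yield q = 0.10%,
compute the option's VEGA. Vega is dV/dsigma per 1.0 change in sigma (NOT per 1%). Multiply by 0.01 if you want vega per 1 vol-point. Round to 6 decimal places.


Answer: Vega = 15.353001

Derivation:
d1 = 0.6394693338; d2 = 0.2930591723
phi(d1) = 0.3251726368; exp(-qT) = 0.9992502812; exp(-rT) = 0.9574325541
Vega = S * exp(-qT) * phi(d1) * sqrt(T) = 54.5600 * 0.9992502812 * 0.3251726368 * 0.8660254038 = 15.353001


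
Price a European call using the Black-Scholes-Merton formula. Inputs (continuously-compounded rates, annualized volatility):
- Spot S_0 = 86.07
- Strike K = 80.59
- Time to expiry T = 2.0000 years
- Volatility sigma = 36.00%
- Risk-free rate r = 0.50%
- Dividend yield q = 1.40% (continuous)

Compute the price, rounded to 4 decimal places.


Answer: Price = 18.4481

Derivation:
d1 = (ln(S/K) + (r - q + 0.5*sigma^2) * T) / (sigma * sqrt(T)) = 0.34841969
d2 = d1 - sigma * sqrt(T) = -0.16069719
exp(-rT) = 0.99004983; exp(-qT) = 0.97238837
C = S_0 * exp(-qT) * N(d1) - K * exp(-rT) * N(d2)
N(d1) = 0.63623749; N(d2) = 0.43616595
C = 86.0700 * 0.97238837 * 0.63623749 - 80.5900 * 0.99004983 * 0.43616595 = 18.4481


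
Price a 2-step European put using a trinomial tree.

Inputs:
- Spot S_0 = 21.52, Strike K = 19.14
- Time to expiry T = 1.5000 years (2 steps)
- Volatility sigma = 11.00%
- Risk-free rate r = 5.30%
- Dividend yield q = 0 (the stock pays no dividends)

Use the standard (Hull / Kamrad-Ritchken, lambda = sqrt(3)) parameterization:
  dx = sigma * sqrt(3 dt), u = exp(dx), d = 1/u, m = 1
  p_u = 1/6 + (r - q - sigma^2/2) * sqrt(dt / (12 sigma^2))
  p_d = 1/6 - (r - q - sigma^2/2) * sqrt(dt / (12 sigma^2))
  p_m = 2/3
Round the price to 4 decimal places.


dt = T/N = 0.750000; dx = sigma*sqrt(3*dt) = 0.165000
u = exp(dx) = 1.179393; d = 1/u = 0.847894
p_u = 0.273371, p_m = 0.666667, p_d = 0.059962
Discount per step: exp(-r*dt) = 0.961030
Stock lattice S(k, j) with j the centered position index:
  k=0: S(0,+0) = 21.5200
  k=1: S(1,-1) = 18.2467; S(1,+0) = 21.5200; S(1,+1) = 25.3805
  k=2: S(2,-2) = 15.4712; S(2,-1) = 18.2467; S(2,+0) = 21.5200; S(2,+1) = 25.3805; S(2,+2) = 29.9336
Terminal payoffs V(N, j) = max(K - S_T, 0):
  V(2,-2) = 3.668761; V(2,-1) = 0.893327; V(2,+0) = 0.000000; V(2,+1) = 0.000000; V(2,+2) = 0.000000
Backward induction: V(k, j) = exp(-r*dt) * [p_u * V(k+1, j+1) + p_m * V(k+1, j) + p_d * V(k+1, j-1)]
  V(1,-1) = exp(-r*dt) * [p_u*0.000000 + p_m*0.893327 + p_d*3.668761] = 0.783757
  V(1,+0) = exp(-r*dt) * [p_u*0.000000 + p_m*0.000000 + p_d*0.893327] = 0.051478
  V(1,+1) = exp(-r*dt) * [p_u*0.000000 + p_m*0.000000 + p_d*0.000000] = 0.000000
  V(0,+0) = exp(-r*dt) * [p_u*0.000000 + p_m*0.051478 + p_d*0.783757] = 0.078146

Answer: Price = V(0,0) = 0.0781


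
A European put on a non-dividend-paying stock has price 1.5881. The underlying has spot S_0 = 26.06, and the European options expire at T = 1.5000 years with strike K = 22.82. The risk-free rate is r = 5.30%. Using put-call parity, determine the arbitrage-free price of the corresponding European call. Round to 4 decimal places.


Answer: Call price = 6.5720

Derivation:
Put-call parity: C - P = S_0 * exp(-qT) - K * exp(-rT).
S_0 * exp(-qT) = 26.0600 * 1.00000000 = 26.06000000
K * exp(-rT) = 22.8200 * 0.92357802 = 21.07605042
C = P + S*exp(-qT) - K*exp(-rT)
C = 1.5881 + 26.06000000 - 21.07605042 = 6.5720


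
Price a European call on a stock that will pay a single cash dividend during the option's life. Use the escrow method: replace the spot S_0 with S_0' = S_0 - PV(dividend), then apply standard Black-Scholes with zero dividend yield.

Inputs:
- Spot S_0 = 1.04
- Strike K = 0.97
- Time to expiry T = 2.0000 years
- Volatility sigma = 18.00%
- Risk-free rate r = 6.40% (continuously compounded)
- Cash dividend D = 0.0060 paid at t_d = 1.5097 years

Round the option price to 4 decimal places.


PV(D) = D * exp(-r * t_d) = 0.0060 * 0.90790022 = 0.00544740
S_0' = S_0 - PV(D) = 1.0400 - 0.00544740 = 1.03455260
d1 = (ln(S_0'/K) + (r + sigma^2/2)*T) / (sigma*sqrt(T)) = 0.88320885
d2 = d1 - sigma*sqrt(T) = 0.62865041
exp(-rT) = 0.87985338
N(d1) = 0.81143828; N(d2) = 0.73521103
C = S_0' * N(d1) - K * exp(-rT) * N(d2) = 1.03455260 * 0.81143828 - 0.9700 * 0.87985338 * 0.73521103 = 0.2120

Answer: Price = 0.2120


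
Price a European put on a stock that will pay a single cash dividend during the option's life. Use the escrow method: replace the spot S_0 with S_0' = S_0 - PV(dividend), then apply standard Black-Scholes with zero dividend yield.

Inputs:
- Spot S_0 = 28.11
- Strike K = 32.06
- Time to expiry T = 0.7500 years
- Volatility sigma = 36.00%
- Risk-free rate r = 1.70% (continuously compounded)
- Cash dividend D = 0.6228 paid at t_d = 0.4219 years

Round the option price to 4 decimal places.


Answer: Price = 6.1090

Derivation:
PV(D) = D * exp(-r * t_d) = 0.6228 * 0.99285336 = 0.61834907
S_0' = S_0 - PV(D) = 28.1100 - 0.61834907 = 27.49165093
d1 = (ln(S_0'/K) + (r + sigma^2/2)*T) / (sigma*sqrt(T)) = -0.29629870
d2 = d1 - sigma*sqrt(T) = -0.60806784
exp(-rT) = 0.98733094
N(-d1) = 0.61649901; N(-d2) = 0.72842876
P = K * exp(-rT) * N(-d2) - S_0' * N(-d1) = 32.0600 * 0.98733094 * 0.72842876 - 27.49165093 * 0.61649901 = 6.1090


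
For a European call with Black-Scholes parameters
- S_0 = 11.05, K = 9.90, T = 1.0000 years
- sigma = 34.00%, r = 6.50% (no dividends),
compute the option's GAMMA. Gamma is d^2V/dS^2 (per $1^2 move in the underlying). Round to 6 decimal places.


d1 = 0.6843990318; d2 = 0.3443990318
phi(d1) = 0.3156442311; exp(-qT) = 1.0000000000; exp(-rT) = 0.9370674634
Gamma = exp(-qT) * phi(d1) / (S * sigma * sqrt(T)) = 1.0000000000 * 0.3156442311 / (11.0500 * 0.3400 * 1.0000000000) = 0.084015

Answer: Gamma = 0.084015


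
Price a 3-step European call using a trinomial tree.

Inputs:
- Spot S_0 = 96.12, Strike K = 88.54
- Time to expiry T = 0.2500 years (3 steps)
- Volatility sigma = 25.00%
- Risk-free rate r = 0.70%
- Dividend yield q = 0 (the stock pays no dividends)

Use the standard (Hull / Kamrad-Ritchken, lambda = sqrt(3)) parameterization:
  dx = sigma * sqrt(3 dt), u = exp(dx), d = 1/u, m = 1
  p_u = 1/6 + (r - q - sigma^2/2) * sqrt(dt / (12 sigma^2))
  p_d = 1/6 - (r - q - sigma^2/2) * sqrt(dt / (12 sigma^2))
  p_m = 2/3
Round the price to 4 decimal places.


dt = T/N = 0.083333; dx = sigma*sqrt(3*dt) = 0.125000
u = exp(dx) = 1.133148; d = 1/u = 0.882497
p_u = 0.158583, p_m = 0.666667, p_d = 0.174750
Discount per step: exp(-r*dt) = 0.999417
Stock lattice S(k, j) with j the centered position index:
  k=0: S(0,+0) = 96.1200
  k=1: S(1,-1) = 84.8256; S(1,+0) = 96.1200; S(1,+1) = 108.9182
  k=2: S(2,-2) = 74.8583; S(2,-1) = 84.8256; S(2,+0) = 96.1200; S(2,+1) = 108.9182; S(2,+2) = 123.4205
  k=3: S(3,-3) = 66.0622; S(3,-2) = 74.8583; S(3,-1) = 84.8256; S(3,+0) = 96.1200; S(3,+1) = 108.9182; S(3,+2) = 123.4205; S(3,+3) = 139.8538
Terminal payoffs V(N, j) = max(S_T - K, 0):
  V(3,-3) = 0.000000; V(3,-2) = 0.000000; V(3,-1) = 0.000000; V(3,+0) = 7.580000; V(3,+1) = 20.378229; V(3,+2) = 34.880523; V(3,+3) = 51.313775
Backward induction: V(k, j) = exp(-r*dt) * [p_u * V(k+1, j+1) + p_m * V(k+1, j) + p_d * V(k+1, j-1)]
  V(2,-2) = exp(-r*dt) * [p_u*0.000000 + p_m*0.000000 + p_d*0.000000] = 0.000000
  V(2,-1) = exp(-r*dt) * [p_u*7.580000 + p_m*0.000000 + p_d*0.000000] = 1.201361
  V(2,+0) = exp(-r*dt) * [p_u*20.378229 + p_m*7.580000 + p_d*0.000000] = 8.280149
  V(2,+1) = exp(-r*dt) * [p_u*34.880523 + p_m*20.378229 + p_d*7.580000] = 20.429640
  V(2,+2) = exp(-r*dt) * [p_u*51.313775 + p_m*34.880523 + p_d*20.378229] = 34.931904
  V(1,-1) = exp(-r*dt) * [p_u*8.280149 + p_m*1.201361 + p_d*0.000000] = 2.112768
  V(1,+0) = exp(-r*dt) * [p_u*20.429640 + p_m*8.280149 + p_d*1.201361] = 8.964607
  V(1,+1) = exp(-r*dt) * [p_u*34.931904 + p_m*20.429640 + p_d*8.280149] = 20.594317
  V(0,+0) = exp(-r*dt) * [p_u*20.594317 + p_m*8.964607 + p_d*2.112768] = 9.605921

Answer: Price = V(0,0) = 9.6059
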